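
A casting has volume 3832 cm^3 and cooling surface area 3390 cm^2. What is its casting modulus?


Formula: Casting Modulus M = V / A
M = 3832 cm^3 / 3390 cm^2 = 1.1304 cm


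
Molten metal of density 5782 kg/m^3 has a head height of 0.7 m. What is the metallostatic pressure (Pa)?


Formula: P = rho * g * h
rho * g = 5782 * 9.81 = 56721.42 N/m^3
P = 56721.42 * 0.7 = 39704.9940 Pa

Final answer: 39704.9940 Pa


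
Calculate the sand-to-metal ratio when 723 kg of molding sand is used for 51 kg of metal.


Formula: Sand-to-Metal Ratio = W_sand / W_metal
Ratio = 723 kg / 51 kg = 14.1765


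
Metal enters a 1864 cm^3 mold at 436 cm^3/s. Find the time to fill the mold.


Formula: t_fill = V_mold / Q_flow
t = 1864 cm^3 / 436 cm^3/s = 4.2752 s

Final answer: 4.2752 s


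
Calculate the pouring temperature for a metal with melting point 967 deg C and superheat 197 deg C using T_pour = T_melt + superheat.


Formula: T_pour = T_melt + Superheat
T_pour = 967 + 197 = 1164 deg C

Answer: 1164 deg C


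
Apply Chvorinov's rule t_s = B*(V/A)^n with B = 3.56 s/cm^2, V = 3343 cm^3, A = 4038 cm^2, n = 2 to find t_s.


Formula: t_s = B * (V/A)^n  (Chvorinov's rule, n=2)
Modulus M = V/A = 3343/4038 = 0.827885 cm
M^2 = 0.827885^2 = 0.685394 cm^2
t_s = 3.56 * 0.685394 = 2.4400 s

Answer: 2.4400 s


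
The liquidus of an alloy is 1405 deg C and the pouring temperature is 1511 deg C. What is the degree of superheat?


Formula: Superheat = T_pour - T_melt
Superheat = 1511 - 1405 = 106 deg C

106 deg C


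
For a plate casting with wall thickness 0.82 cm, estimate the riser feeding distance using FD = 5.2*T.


Formula: FD = 5.2 * T  (riser feeding-distance rule)
FD = 5.2 * 0.82 cm = 4.2640 cm


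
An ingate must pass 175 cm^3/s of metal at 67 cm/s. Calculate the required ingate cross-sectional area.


Formula: A_ingate = Q / v  (continuity equation)
A = 175 cm^3/s / 67 cm/s = 2.6119 cm^2

Final answer: 2.6119 cm^2


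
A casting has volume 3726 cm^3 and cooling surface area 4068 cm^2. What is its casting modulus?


Formula: Casting Modulus M = V / A
M = 3726 cm^3 / 4068 cm^2 = 0.9159 cm

Answer: 0.9159 cm


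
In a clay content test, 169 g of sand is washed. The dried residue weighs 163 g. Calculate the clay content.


Formula: Clay% = (W_total - W_washed) / W_total * 100
Clay mass = 169 - 163 = 6 g
Clay% = 6 / 169 * 100 = 3.5503%

3.5503%


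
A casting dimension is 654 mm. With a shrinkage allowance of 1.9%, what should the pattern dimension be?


Formula: L_pattern = L_casting * (1 + shrinkage_rate/100)
Shrinkage factor = 1 + 1.9/100 = 1.019
L_pattern = 654 mm * 1.019 = 666.4260 mm

Final answer: 666.4260 mm


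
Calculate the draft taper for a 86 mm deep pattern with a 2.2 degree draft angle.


Formula: taper = depth * tan(draft_angle)
tan(2.2 deg) = 0.0384161
taper = 86 mm * 0.0384161 = 3.3038 mm

Answer: 3.3038 mm


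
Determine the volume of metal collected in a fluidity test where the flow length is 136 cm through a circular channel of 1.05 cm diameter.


Formula: V = pi * (d/2)^2 * L  (cylinder volume)
Radius = 1.05/2 = 0.525 cm
V = pi * 0.525^2 * 136 = 117.7626 cm^3

Answer: 117.7626 cm^3


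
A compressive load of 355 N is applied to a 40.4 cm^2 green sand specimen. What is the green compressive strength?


Formula: Compressive Strength = Force / Area
Strength = 355 N / 40.4 cm^2 = 8.7871 N/cm^2


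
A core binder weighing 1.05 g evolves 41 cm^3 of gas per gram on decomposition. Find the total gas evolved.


Formula: V_gas = W_binder * gas_evolution_rate
V = 1.05 g * 41 cm^3/g = 43.0500 cm^3


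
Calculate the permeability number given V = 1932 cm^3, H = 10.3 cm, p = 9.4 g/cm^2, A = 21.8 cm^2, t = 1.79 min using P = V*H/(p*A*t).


Formula: Permeability Number P = (V * H) / (p * A * t)
Numerator: V * H = 1932 * 10.3 = 19899.6
Denominator: p * A * t = 9.4 * 21.8 * 1.79 = 366.8068
P = 19899.6 / 366.8068 = 54.2509


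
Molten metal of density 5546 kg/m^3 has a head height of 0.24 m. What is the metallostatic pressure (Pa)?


Formula: P = rho * g * h
rho * g = 5546 * 9.81 = 54406.26 N/m^3
P = 54406.26 * 0.24 = 13057.5024 Pa

13057.5024 Pa


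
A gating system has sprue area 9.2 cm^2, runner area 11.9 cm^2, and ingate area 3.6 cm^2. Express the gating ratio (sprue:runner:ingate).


Sprue:Runner:Ingate = 1 : 11.9/9.2 : 3.6/9.2 = 1:1.29:0.39

Answer: 1:1.29:0.39


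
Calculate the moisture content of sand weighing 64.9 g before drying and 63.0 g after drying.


Formula: MC = (W_wet - W_dry) / W_wet * 100
Water mass = 64.9 - 63.0 = 1.9 g
MC = 1.9 / 64.9 * 100 = 2.9276%

Answer: 2.9276%


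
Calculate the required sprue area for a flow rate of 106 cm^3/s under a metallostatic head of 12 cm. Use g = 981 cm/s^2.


Formula: v = sqrt(2*g*h), A = Q/v
Velocity: v = sqrt(2 * 981 * 12) = sqrt(23544) = 153.4405 cm/s
Sprue area: A = Q / v = 106 / 153.4405 = 0.6908 cm^2

Answer: 0.6908 cm^2


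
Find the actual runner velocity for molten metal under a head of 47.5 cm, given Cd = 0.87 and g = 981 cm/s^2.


Formula: v = Cd * sqrt(2 * g * h)  (Torricelli with discharge coefficient)
2*g*h = 2 * 981 * 47.5 = 93195.0 cm^2/s^2
sqrt(93195.0) = 305.27856 cm/s
v = 0.87 * 305.27856 = 265.5923 cm/s

Answer: 265.5923 cm/s


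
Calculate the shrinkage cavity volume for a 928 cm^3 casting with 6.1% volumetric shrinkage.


Formula: V_shrink = V_casting * shrinkage_pct / 100
V_shrink = 928 cm^3 * 6.1 / 100 = 56.6080 cm^3

56.6080 cm^3


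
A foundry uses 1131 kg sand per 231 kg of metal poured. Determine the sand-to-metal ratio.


Formula: Sand-to-Metal Ratio = W_sand / W_metal
Ratio = 1131 kg / 231 kg = 4.8961

4.8961


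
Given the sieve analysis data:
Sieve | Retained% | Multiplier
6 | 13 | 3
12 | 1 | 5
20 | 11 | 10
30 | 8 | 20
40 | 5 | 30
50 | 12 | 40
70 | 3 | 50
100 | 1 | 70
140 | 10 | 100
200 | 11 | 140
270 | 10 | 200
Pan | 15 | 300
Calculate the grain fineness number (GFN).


Formula: GFN = sum(pct * multiplier) / sum(pct)
sum(pct * multiplier) = 10204
sum(pct) = 100
GFN = 10204 / 100 = 102.04

102.04


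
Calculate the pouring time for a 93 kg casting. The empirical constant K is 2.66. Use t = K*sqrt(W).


Formula: t = K * sqrt(W)
sqrt(W) = sqrt(93) = 9.64365
t = 2.66 * 9.64365 = 25.6521 s

Answer: 25.6521 s


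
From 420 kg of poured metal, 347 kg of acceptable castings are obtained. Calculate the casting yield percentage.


Formula: Casting Yield = (W_good / W_total) * 100
Yield = (347 kg / 420 kg) * 100 = 82.6190%

Answer: 82.6190%


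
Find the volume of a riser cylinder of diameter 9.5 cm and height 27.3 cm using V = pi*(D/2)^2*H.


Formula: V = pi * (D/2)^2 * H  (cylinder volume)
Radius = D/2 = 9.5/2 = 4.75 cm
V = pi * 4.75^2 * 27.3 = 1935.0836 cm^3


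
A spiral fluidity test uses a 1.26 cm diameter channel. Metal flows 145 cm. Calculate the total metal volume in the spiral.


Formula: V = pi * (d/2)^2 * L  (cylinder volume)
Radius = 1.26/2 = 0.63 cm
V = pi * 0.63^2 * 145 = 180.8002 cm^3

180.8002 cm^3


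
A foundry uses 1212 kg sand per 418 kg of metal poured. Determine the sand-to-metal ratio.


Formula: Sand-to-Metal Ratio = W_sand / W_metal
Ratio = 1212 kg / 418 kg = 2.8995


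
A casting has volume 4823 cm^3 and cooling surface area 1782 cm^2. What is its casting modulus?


Formula: Casting Modulus M = V / A
M = 4823 cm^3 / 1782 cm^2 = 2.7065 cm


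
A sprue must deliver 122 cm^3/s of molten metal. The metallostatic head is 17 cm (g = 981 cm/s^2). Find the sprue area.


Formula: v = sqrt(2*g*h), A = Q/v
Velocity: v = sqrt(2 * 981 * 17) = sqrt(33354) = 182.6308 cm/s
Sprue area: A = Q / v = 122 / 182.6308 = 0.6680 cm^2


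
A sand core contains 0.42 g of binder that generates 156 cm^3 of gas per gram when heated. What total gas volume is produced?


Formula: V_gas = W_binder * gas_evolution_rate
V = 0.42 g * 156 cm^3/g = 65.5200 cm^3

65.5200 cm^3


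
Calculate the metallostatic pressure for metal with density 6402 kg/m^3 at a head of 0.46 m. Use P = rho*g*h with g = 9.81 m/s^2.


Formula: P = rho * g * h
rho * g = 6402 * 9.81 = 62803.62 N/m^3
P = 62803.62 * 0.46 = 28889.6652 Pa

Final answer: 28889.6652 Pa


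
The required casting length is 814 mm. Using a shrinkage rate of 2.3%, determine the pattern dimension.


Formula: L_pattern = L_casting * (1 + shrinkage_rate/100)
Shrinkage factor = 1 + 2.3/100 = 1.023
L_pattern = 814 mm * 1.023 = 832.7220 mm

Answer: 832.7220 mm


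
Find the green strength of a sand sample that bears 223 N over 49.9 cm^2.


Formula: Compressive Strength = Force / Area
Strength = 223 N / 49.9 cm^2 = 4.4689 N/cm^2


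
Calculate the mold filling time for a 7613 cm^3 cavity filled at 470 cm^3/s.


Formula: t_fill = V_mold / Q_flow
t = 7613 cm^3 / 470 cm^3/s = 16.1979 s

Answer: 16.1979 s


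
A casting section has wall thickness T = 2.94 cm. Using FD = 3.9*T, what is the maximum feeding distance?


Formula: FD = 3.9 * T  (riser feeding-distance rule)
FD = 3.9 * 2.94 cm = 11.4660 cm

Final answer: 11.4660 cm


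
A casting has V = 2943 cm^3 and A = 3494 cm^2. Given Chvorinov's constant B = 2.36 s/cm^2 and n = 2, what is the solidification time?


Formula: t_s = B * (V/A)^n  (Chvorinov's rule, n=2)
Modulus M = V/A = 2943/3494 = 0.842301 cm
M^2 = 0.842301^2 = 0.709471 cm^2
t_s = 2.36 * 0.709471 = 1.6744 s


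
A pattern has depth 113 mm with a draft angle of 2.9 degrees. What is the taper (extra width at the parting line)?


Formula: taper = depth * tan(draft_angle)
tan(2.9 deg) = 0.0506578
taper = 113 mm * 0.0506578 = 5.7243 mm


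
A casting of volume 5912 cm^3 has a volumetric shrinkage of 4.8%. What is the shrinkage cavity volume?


Formula: V_shrink = V_casting * shrinkage_pct / 100
V_shrink = 5912 cm^3 * 4.8 / 100 = 283.7760 cm^3

Final answer: 283.7760 cm^3


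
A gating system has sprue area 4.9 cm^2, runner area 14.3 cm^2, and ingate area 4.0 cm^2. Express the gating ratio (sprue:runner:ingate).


Sprue:Runner:Ingate = 1 : 14.3/4.9 : 4.0/4.9 = 1:2.92:0.82


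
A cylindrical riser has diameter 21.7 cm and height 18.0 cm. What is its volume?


Formula: V = pi * (D/2)^2 * H  (cylinder volume)
Radius = D/2 = 21.7/2 = 10.85 cm
V = pi * 10.85^2 * 18.0 = 6657.0505 cm^3

Answer: 6657.0505 cm^3


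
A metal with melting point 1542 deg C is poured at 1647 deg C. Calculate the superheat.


Formula: Superheat = T_pour - T_melt
Superheat = 1647 - 1542 = 105 deg C

Final answer: 105 deg C


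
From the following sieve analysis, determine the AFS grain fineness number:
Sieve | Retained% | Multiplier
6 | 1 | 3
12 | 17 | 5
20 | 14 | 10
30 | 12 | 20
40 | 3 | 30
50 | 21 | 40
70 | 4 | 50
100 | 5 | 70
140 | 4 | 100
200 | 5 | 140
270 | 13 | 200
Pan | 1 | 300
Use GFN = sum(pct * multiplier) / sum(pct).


Formula: GFN = sum(pct * multiplier) / sum(pct)
sum(pct * multiplier) = 5948
sum(pct) = 100
GFN = 5948 / 100 = 59.48

Final answer: 59.48


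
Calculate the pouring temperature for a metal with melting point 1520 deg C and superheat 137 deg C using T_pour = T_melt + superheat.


Formula: T_pour = T_melt + Superheat
T_pour = 1520 + 137 = 1657 deg C

1657 deg C


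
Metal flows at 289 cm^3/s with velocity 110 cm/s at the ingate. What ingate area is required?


Formula: A_ingate = Q / v  (continuity equation)
A = 289 cm^3/s / 110 cm/s = 2.6273 cm^2

Final answer: 2.6273 cm^2


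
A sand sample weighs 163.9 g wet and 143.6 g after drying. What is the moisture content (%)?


Formula: MC = (W_wet - W_dry) / W_wet * 100
Water mass = 163.9 - 143.6 = 20.3 g
MC = 20.3 / 163.9 * 100 = 12.3856%

Final answer: 12.3856%


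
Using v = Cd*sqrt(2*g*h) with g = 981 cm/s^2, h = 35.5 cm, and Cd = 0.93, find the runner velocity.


Formula: v = Cd * sqrt(2 * g * h)  (Torricelli with discharge coefficient)
2*g*h = 2 * 981 * 35.5 = 69651.0 cm^2/s^2
sqrt(69651.0) = 263.91476 cm/s
v = 0.93 * 263.91476 = 245.4407 cm/s

Answer: 245.4407 cm/s


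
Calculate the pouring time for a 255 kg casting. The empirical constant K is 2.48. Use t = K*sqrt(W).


Formula: t = K * sqrt(W)
sqrt(W) = sqrt(255) = 15.96872
t = 2.48 * 15.96872 = 39.6024 s

39.6024 s


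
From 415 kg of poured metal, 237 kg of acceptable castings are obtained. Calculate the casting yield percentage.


Formula: Casting Yield = (W_good / W_total) * 100
Yield = (237 kg / 415 kg) * 100 = 57.1084%


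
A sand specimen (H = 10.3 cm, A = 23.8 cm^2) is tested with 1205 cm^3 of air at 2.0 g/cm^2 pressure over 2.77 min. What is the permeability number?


Formula: Permeability Number P = (V * H) / (p * A * t)
Numerator: V * H = 1205 * 10.3 = 12411.5
Denominator: p * A * t = 2.0 * 23.8 * 2.77 = 131.852
P = 12411.5 / 131.852 = 94.1321

Answer: 94.1321


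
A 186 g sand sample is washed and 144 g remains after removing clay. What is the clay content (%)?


Formula: Clay% = (W_total - W_washed) / W_total * 100
Clay mass = 186 - 144 = 42 g
Clay% = 42 / 186 * 100 = 22.5806%

22.5806%


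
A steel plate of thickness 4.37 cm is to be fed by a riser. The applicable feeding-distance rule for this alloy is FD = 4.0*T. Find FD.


Formula: FD = 4.0 * T  (riser feeding-distance rule)
FD = 4.0 * 4.37 cm = 17.4800 cm

Answer: 17.4800 cm


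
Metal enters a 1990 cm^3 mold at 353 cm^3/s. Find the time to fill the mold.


Formula: t_fill = V_mold / Q_flow
t = 1990 cm^3 / 353 cm^3/s = 5.6374 s


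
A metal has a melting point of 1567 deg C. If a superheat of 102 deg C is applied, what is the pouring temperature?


Formula: T_pour = T_melt + Superheat
T_pour = 1567 + 102 = 1669 deg C

Final answer: 1669 deg C


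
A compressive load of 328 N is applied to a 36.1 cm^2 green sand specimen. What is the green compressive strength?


Formula: Compressive Strength = Force / Area
Strength = 328 N / 36.1 cm^2 = 9.0859 N/cm^2

Final answer: 9.0859 N/cm^2


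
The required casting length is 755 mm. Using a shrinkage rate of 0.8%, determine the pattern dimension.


Formula: L_pattern = L_casting * (1 + shrinkage_rate/100)
Shrinkage factor = 1 + 0.8/100 = 1.008
L_pattern = 755 mm * 1.008 = 761.0400 mm

Answer: 761.0400 mm


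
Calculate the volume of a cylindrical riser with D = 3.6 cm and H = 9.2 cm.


Formula: V = pi * (D/2)^2 * H  (cylinder volume)
Radius = D/2 = 3.6/2 = 1.8 cm
V = pi * 1.8^2 * 9.2 = 93.6446 cm^3

Final answer: 93.6446 cm^3


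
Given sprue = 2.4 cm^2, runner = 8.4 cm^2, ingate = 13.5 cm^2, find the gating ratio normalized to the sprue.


Sprue:Runner:Ingate = 1 : 8.4/2.4 : 13.5/2.4 = 1:3.50:5.63

Answer: 1:3.50:5.63


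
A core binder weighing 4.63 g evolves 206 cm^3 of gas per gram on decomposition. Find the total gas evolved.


Formula: V_gas = W_binder * gas_evolution_rate
V = 4.63 g * 206 cm^3/g = 953.7800 cm^3

953.7800 cm^3


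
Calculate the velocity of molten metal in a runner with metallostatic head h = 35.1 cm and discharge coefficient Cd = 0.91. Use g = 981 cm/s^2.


Formula: v = Cd * sqrt(2 * g * h)  (Torricelli with discharge coefficient)
2*g*h = 2 * 981 * 35.1 = 68866.2 cm^2/s^2
sqrt(68866.2) = 262.42370 cm/s
v = 0.91 * 262.42370 = 238.8056 cm/s

238.8056 cm/s


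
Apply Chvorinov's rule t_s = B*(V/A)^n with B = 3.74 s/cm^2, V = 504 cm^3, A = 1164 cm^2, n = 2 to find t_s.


Formula: t_s = B * (V/A)^n  (Chvorinov's rule, n=2)
Modulus M = V/A = 504/1164 = 0.432990 cm
M^2 = 0.432990^2 = 0.187480 cm^2
t_s = 3.74 * 0.187480 = 0.7012 s

Final answer: 0.7012 s


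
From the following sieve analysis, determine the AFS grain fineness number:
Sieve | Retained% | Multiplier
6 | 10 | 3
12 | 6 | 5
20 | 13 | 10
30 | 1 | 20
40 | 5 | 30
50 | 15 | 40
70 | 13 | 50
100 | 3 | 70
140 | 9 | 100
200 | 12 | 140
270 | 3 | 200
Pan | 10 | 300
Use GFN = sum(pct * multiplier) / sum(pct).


Formula: GFN = sum(pct * multiplier) / sum(pct)
sum(pct * multiplier) = 8000
sum(pct) = 100
GFN = 8000 / 100 = 80.00

Final answer: 80.00


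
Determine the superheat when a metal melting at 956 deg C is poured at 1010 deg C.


Formula: Superheat = T_pour - T_melt
Superheat = 1010 - 956 = 54 deg C

Answer: 54 deg C


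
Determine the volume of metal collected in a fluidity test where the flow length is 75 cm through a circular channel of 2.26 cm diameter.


Formula: V = pi * (d/2)^2 * L  (cylinder volume)
Radius = 2.26/2 = 1.13 cm
V = pi * 1.13^2 * 75 = 300.8625 cm^3

300.8625 cm^3


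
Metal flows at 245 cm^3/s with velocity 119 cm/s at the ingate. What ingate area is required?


Formula: A_ingate = Q / v  (continuity equation)
A = 245 cm^3/s / 119 cm/s = 2.0588 cm^2

Final answer: 2.0588 cm^2


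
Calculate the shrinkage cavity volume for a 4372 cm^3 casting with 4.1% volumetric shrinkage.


Formula: V_shrink = V_casting * shrinkage_pct / 100
V_shrink = 4372 cm^3 * 4.1 / 100 = 179.2520 cm^3

Final answer: 179.2520 cm^3


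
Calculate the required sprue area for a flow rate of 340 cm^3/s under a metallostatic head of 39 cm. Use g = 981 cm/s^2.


Formula: v = sqrt(2*g*h), A = Q/v
Velocity: v = sqrt(2 * 981 * 39) = sqrt(76518) = 276.6189 cm/s
Sprue area: A = Q / v = 340 / 276.6189 = 1.2291 cm^2


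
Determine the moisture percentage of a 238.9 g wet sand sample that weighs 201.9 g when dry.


Formula: MC = (W_wet - W_dry) / W_wet * 100
Water mass = 238.9 - 201.9 = 37.0 g
MC = 37.0 / 238.9 * 100 = 15.4877%


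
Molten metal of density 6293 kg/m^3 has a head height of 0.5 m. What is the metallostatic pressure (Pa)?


Formula: P = rho * g * h
rho * g = 6293 * 9.81 = 61734.33 N/m^3
P = 61734.33 * 0.5 = 30867.1650 Pa

Final answer: 30867.1650 Pa


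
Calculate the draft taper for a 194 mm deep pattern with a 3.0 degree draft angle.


Formula: taper = depth * tan(draft_angle)
tan(3.0 deg) = 0.0524078
taper = 194 mm * 0.0524078 = 10.1671 mm

Answer: 10.1671 mm


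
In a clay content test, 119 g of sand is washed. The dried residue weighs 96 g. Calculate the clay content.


Formula: Clay% = (W_total - W_washed) / W_total * 100
Clay mass = 119 - 96 = 23 g
Clay% = 23 / 119 * 100 = 19.3277%

Answer: 19.3277%


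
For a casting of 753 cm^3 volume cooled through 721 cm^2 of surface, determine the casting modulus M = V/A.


Formula: Casting Modulus M = V / A
M = 753 cm^3 / 721 cm^2 = 1.0444 cm

Answer: 1.0444 cm


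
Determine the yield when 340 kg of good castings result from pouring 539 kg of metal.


Formula: Casting Yield = (W_good / W_total) * 100
Yield = (340 kg / 539 kg) * 100 = 63.0798%

Final answer: 63.0798%


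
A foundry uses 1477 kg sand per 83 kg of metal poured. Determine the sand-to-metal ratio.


Formula: Sand-to-Metal Ratio = W_sand / W_metal
Ratio = 1477 kg / 83 kg = 17.7952

17.7952


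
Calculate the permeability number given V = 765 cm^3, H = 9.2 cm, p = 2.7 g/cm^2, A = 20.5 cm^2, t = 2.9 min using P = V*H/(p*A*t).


Formula: Permeability Number P = (V * H) / (p * A * t)
Numerator: V * H = 765 * 9.2 = 7038.0
Denominator: p * A * t = 2.7 * 20.5 * 2.9 = 160.515
P = 7038.0 / 160.515 = 43.8464


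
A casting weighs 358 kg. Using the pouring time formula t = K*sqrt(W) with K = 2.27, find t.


Formula: t = K * sqrt(W)
sqrt(W) = sqrt(358) = 18.92089
t = 2.27 * 18.92089 = 42.9504 s

Answer: 42.9504 s


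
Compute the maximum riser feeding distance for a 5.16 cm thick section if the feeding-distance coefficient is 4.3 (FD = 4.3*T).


Formula: FD = 4.3 * T  (riser feeding-distance rule)
FD = 4.3 * 5.16 cm = 22.1880 cm


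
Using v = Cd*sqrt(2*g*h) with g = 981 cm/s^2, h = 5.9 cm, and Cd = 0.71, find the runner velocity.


Formula: v = Cd * sqrt(2 * g * h)  (Torricelli with discharge coefficient)
2*g*h = 2 * 981 * 5.9 = 11575.8 cm^2/s^2
sqrt(11575.8) = 107.59089 cm/s
v = 0.71 * 107.59089 = 76.3895 cm/s

Final answer: 76.3895 cm/s


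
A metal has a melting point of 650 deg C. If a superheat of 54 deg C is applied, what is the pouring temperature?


Formula: T_pour = T_melt + Superheat
T_pour = 650 + 54 = 704 deg C


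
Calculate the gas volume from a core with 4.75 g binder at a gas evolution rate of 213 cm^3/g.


Formula: V_gas = W_binder * gas_evolution_rate
V = 4.75 g * 213 cm^3/g = 1011.7500 cm^3

Answer: 1011.7500 cm^3


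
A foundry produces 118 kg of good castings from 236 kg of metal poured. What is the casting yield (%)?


Formula: Casting Yield = (W_good / W_total) * 100
Yield = (118 kg / 236 kg) * 100 = 50.0000%

Final answer: 50.0000%


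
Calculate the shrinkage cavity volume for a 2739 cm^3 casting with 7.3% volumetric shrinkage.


Formula: V_shrink = V_casting * shrinkage_pct / 100
V_shrink = 2739 cm^3 * 7.3 / 100 = 199.9470 cm^3

199.9470 cm^3


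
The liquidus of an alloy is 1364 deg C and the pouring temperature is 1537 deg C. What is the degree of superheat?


Formula: Superheat = T_pour - T_melt
Superheat = 1537 - 1364 = 173 deg C

Answer: 173 deg C


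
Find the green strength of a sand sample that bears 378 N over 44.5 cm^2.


Formula: Compressive Strength = Force / Area
Strength = 378 N / 44.5 cm^2 = 8.4944 N/cm^2


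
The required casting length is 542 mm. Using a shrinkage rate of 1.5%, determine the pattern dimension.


Formula: L_pattern = L_casting * (1 + shrinkage_rate/100)
Shrinkage factor = 1 + 1.5/100 = 1.015
L_pattern = 542 mm * 1.015 = 550.1300 mm

550.1300 mm


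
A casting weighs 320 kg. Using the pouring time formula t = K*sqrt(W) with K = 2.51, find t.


Formula: t = K * sqrt(W)
sqrt(W) = sqrt(320) = 17.88854
t = 2.51 * 17.88854 = 44.9002 s

Answer: 44.9002 s


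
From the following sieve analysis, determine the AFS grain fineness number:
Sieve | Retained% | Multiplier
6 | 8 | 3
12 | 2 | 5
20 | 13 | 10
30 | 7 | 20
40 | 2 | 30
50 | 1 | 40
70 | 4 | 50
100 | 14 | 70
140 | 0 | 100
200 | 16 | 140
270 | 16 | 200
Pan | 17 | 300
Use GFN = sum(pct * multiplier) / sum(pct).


Formula: GFN = sum(pct * multiplier) / sum(pct)
sum(pct * multiplier) = 12124
sum(pct) = 100
GFN = 12124 / 100 = 121.24


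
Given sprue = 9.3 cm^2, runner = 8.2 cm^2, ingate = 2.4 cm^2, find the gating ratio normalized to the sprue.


Sprue:Runner:Ingate = 1 : 8.2/9.3 : 2.4/9.3 = 1:0.88:0.26


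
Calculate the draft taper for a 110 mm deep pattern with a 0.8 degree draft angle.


Formula: taper = depth * tan(draft_angle)
tan(0.8 deg) = 0.0139635
taper = 110 mm * 0.0139635 = 1.5360 mm

Final answer: 1.5360 mm


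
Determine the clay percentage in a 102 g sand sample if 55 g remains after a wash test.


Formula: Clay% = (W_total - W_washed) / W_total * 100
Clay mass = 102 - 55 = 47 g
Clay% = 47 / 102 * 100 = 46.0784%


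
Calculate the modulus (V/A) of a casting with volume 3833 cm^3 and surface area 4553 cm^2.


Formula: Casting Modulus M = V / A
M = 3833 cm^3 / 4553 cm^2 = 0.8419 cm

Answer: 0.8419 cm


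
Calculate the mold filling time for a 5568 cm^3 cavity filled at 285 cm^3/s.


Formula: t_fill = V_mold / Q_flow
t = 5568 cm^3 / 285 cm^3/s = 19.5368 s

Answer: 19.5368 s


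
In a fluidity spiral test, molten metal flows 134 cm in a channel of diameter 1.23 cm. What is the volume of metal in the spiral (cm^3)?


Formula: V = pi * (d/2)^2 * L  (cylinder volume)
Radius = 1.23/2 = 0.615 cm
V = pi * 0.615^2 * 134 = 159.2227 cm^3


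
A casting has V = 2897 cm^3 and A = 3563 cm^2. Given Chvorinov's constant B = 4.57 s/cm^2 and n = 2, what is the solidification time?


Formula: t_s = B * (V/A)^n  (Chvorinov's rule, n=2)
Modulus M = V/A = 2897/3563 = 0.813079 cm
M^2 = 0.813079^2 = 0.661097 cm^2
t_s = 4.57 * 0.661097 = 3.0212 s

Answer: 3.0212 s


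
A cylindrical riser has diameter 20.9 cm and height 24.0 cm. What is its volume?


Formula: V = pi * (D/2)^2 * H  (cylinder volume)
Radius = D/2 = 20.9/2 = 10.45 cm
V = pi * 10.45^2 * 24.0 = 8233.6745 cm^3


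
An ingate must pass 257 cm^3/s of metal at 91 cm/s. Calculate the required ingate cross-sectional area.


Formula: A_ingate = Q / v  (continuity equation)
A = 257 cm^3/s / 91 cm/s = 2.8242 cm^2

2.8242 cm^2


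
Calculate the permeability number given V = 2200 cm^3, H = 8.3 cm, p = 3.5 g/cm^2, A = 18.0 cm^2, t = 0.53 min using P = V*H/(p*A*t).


Formula: Permeability Number P = (V * H) / (p * A * t)
Numerator: V * H = 2200 * 8.3 = 18260.0
Denominator: p * A * t = 3.5 * 18.0 * 0.53 = 33.39
P = 18260.0 / 33.39 = 546.8703

546.8703


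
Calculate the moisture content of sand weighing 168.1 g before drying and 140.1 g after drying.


Formula: MC = (W_wet - W_dry) / W_wet * 100
Water mass = 168.1 - 140.1 = 28.0 g
MC = 28.0 / 168.1 * 100 = 16.6568%

Final answer: 16.6568%


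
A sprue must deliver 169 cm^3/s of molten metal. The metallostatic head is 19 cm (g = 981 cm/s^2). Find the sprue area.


Formula: v = sqrt(2*g*h), A = Q/v
Velocity: v = sqrt(2 * 981 * 19) = sqrt(37278) = 193.0751 cm/s
Sprue area: A = Q / v = 169 / 193.0751 = 0.8753 cm^2


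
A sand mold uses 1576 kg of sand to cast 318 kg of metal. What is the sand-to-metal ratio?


Formula: Sand-to-Metal Ratio = W_sand / W_metal
Ratio = 1576 kg / 318 kg = 4.9560

Final answer: 4.9560


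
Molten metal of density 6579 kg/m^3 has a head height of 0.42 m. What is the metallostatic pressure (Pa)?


Formula: P = rho * g * h
rho * g = 6579 * 9.81 = 64539.99 N/m^3
P = 64539.99 * 0.42 = 27106.7958 Pa

27106.7958 Pa


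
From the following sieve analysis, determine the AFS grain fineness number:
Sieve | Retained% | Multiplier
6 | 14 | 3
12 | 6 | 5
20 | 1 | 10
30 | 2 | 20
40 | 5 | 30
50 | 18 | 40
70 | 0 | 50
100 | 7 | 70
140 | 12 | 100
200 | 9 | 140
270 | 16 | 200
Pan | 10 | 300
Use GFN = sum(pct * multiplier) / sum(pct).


Formula: GFN = sum(pct * multiplier) / sum(pct)
sum(pct * multiplier) = 10142
sum(pct) = 100
GFN = 10142 / 100 = 101.42

Answer: 101.42


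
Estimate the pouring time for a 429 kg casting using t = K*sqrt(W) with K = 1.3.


Formula: t = K * sqrt(W)
sqrt(W) = sqrt(429) = 20.71232
t = 1.3 * 20.71232 = 26.9260 s

26.9260 s


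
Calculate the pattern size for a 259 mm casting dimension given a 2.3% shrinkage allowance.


Formula: L_pattern = L_casting * (1 + shrinkage_rate/100)
Shrinkage factor = 1 + 2.3/100 = 1.023
L_pattern = 259 mm * 1.023 = 264.9570 mm

Answer: 264.9570 mm


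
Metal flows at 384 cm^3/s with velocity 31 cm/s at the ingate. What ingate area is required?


Formula: A_ingate = Q / v  (continuity equation)
A = 384 cm^3/s / 31 cm/s = 12.3871 cm^2


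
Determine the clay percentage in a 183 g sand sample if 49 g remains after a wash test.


Formula: Clay% = (W_total - W_washed) / W_total * 100
Clay mass = 183 - 49 = 134 g
Clay% = 134 / 183 * 100 = 73.2240%

Final answer: 73.2240%


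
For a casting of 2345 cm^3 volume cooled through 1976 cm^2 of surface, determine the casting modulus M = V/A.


Formula: Casting Modulus M = V / A
M = 2345 cm^3 / 1976 cm^2 = 1.1867 cm

Answer: 1.1867 cm


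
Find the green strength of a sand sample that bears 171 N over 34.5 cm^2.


Formula: Compressive Strength = Force / Area
Strength = 171 N / 34.5 cm^2 = 4.9565 N/cm^2

4.9565 N/cm^2


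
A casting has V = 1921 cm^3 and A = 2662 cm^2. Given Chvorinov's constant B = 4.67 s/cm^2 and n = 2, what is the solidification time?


Formula: t_s = B * (V/A)^n  (Chvorinov's rule, n=2)
Modulus M = V/A = 1921/2662 = 0.721638 cm
M^2 = 0.721638^2 = 0.520761 cm^2
t_s = 4.67 * 0.520761 = 2.4320 s

2.4320 s


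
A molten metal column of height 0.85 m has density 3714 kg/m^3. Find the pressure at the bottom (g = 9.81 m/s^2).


Formula: P = rho * g * h
rho * g = 3714 * 9.81 = 36434.34 N/m^3
P = 36434.34 * 0.85 = 30969.1890 Pa


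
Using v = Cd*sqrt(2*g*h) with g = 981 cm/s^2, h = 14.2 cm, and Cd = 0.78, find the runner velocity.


Formula: v = Cd * sqrt(2 * g * h)  (Torricelli with discharge coefficient)
2*g*h = 2 * 981 * 14.2 = 27860.4 cm^2/s^2
sqrt(27860.4) = 166.91435 cm/s
v = 0.78 * 166.91435 = 130.1932 cm/s

130.1932 cm/s


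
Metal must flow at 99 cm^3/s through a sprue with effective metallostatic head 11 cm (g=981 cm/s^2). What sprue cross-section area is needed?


Formula: v = sqrt(2*g*h), A = Q/v
Velocity: v = sqrt(2 * 981 * 11) = sqrt(21582) = 146.9081 cm/s
Sprue area: A = Q / v = 99 / 146.9081 = 0.6739 cm^2

Answer: 0.6739 cm^2


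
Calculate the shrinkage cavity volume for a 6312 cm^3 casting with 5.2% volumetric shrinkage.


Formula: V_shrink = V_casting * shrinkage_pct / 100
V_shrink = 6312 cm^3 * 5.2 / 100 = 328.2240 cm^3

328.2240 cm^3


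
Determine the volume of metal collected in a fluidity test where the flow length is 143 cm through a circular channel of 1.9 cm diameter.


Formula: V = pi * (d/2)^2 * L  (cylinder volume)
Radius = 1.9/2 = 0.95 cm
V = pi * 0.95^2 * 143 = 405.4461 cm^3

Final answer: 405.4461 cm^3


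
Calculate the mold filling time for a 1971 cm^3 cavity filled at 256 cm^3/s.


Formula: t_fill = V_mold / Q_flow
t = 1971 cm^3 / 256 cm^3/s = 7.6992 s

Final answer: 7.6992 s


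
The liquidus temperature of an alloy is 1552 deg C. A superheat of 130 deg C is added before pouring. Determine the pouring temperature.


Formula: T_pour = T_melt + Superheat
T_pour = 1552 + 130 = 1682 deg C

Final answer: 1682 deg C


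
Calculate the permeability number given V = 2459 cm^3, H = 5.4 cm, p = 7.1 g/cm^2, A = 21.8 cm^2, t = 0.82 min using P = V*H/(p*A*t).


Formula: Permeability Number P = (V * H) / (p * A * t)
Numerator: V * H = 2459 * 5.4 = 13278.6
Denominator: p * A * t = 7.1 * 21.8 * 0.82 = 126.9196
P = 13278.6 / 126.9196 = 104.6221


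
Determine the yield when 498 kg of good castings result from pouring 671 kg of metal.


Formula: Casting Yield = (W_good / W_total) * 100
Yield = (498 kg / 671 kg) * 100 = 74.2176%

74.2176%


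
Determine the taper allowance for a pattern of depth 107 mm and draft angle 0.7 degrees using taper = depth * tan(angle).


Formula: taper = depth * tan(draft_angle)
tan(0.7 deg) = 0.0122179
taper = 107 mm * 0.0122179 = 1.3073 mm

Final answer: 1.3073 mm


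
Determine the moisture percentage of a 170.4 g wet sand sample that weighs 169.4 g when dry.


Formula: MC = (W_wet - W_dry) / W_wet * 100
Water mass = 170.4 - 169.4 = 1.0 g
MC = 1.0 / 170.4 * 100 = 0.5869%

Answer: 0.5869%


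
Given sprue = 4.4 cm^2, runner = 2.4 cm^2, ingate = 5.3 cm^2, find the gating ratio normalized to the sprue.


Sprue:Runner:Ingate = 1 : 2.4/4.4 : 5.3/4.4 = 1:0.55:1.20

1:0.55:1.20


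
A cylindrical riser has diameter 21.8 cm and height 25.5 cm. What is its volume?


Formula: V = pi * (D/2)^2 * H  (cylinder volume)
Radius = D/2 = 21.8/2 = 10.9 cm
V = pi * 10.9^2 * 25.5 = 9517.9419 cm^3


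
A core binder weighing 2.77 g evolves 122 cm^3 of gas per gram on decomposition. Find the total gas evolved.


Formula: V_gas = W_binder * gas_evolution_rate
V = 2.77 g * 122 cm^3/g = 337.9400 cm^3

337.9400 cm^3


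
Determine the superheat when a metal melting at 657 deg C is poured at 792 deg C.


Formula: Superheat = T_pour - T_melt
Superheat = 792 - 657 = 135 deg C

Final answer: 135 deg C


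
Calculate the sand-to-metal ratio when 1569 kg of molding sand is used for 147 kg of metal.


Formula: Sand-to-Metal Ratio = W_sand / W_metal
Ratio = 1569 kg / 147 kg = 10.6735

Answer: 10.6735


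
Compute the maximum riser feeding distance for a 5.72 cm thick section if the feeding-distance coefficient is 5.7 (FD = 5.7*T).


Formula: FD = 5.7 * T  (riser feeding-distance rule)
FD = 5.7 * 5.72 cm = 32.6040 cm

Answer: 32.6040 cm


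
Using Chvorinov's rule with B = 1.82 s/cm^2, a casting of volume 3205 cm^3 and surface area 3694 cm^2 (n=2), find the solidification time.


Formula: t_s = B * (V/A)^n  (Chvorinov's rule, n=2)
Modulus M = V/A = 3205/3694 = 0.867623 cm
M^2 = 0.867623^2 = 0.752770 cm^2
t_s = 1.82 * 0.752770 = 1.3700 s


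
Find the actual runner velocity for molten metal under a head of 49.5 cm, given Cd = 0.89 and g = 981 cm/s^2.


Formula: v = Cd * sqrt(2 * g * h)  (Torricelli with discharge coefficient)
2*g*h = 2 * 981 * 49.5 = 97119.0 cm^2/s^2
sqrt(97119.0) = 311.63921 cm/s
v = 0.89 * 311.63921 = 277.3589 cm/s

Final answer: 277.3589 cm/s


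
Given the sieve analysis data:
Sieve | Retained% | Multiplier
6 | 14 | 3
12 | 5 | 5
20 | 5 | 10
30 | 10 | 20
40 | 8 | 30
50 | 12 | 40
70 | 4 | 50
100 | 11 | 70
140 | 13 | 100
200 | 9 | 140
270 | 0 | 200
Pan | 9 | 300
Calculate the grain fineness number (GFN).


Formula: GFN = sum(pct * multiplier) / sum(pct)
sum(pct * multiplier) = 7267
sum(pct) = 100
GFN = 7267 / 100 = 72.67

Final answer: 72.67


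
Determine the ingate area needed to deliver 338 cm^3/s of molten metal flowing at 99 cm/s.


Formula: A_ingate = Q / v  (continuity equation)
A = 338 cm^3/s / 99 cm/s = 3.4141 cm^2


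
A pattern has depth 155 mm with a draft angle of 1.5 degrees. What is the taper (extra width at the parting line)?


Formula: taper = depth * tan(draft_angle)
tan(1.5 deg) = 0.0261859
taper = 155 mm * 0.0261859 = 4.0588 mm

4.0588 mm


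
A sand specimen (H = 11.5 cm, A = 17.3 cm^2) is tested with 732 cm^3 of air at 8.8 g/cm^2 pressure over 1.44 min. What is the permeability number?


Formula: Permeability Number P = (V * H) / (p * A * t)
Numerator: V * H = 732 * 11.5 = 8418.0
Denominator: p * A * t = 8.8 * 17.3 * 1.44 = 219.2256
P = 8418.0 / 219.2256 = 38.3988

Final answer: 38.3988


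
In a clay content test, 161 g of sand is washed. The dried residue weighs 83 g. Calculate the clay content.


Formula: Clay% = (W_total - W_washed) / W_total * 100
Clay mass = 161 - 83 = 78 g
Clay% = 78 / 161 * 100 = 48.4472%


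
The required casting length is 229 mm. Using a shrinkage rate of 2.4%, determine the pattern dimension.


Formula: L_pattern = L_casting * (1 + shrinkage_rate/100)
Shrinkage factor = 1 + 2.4/100 = 1.024
L_pattern = 229 mm * 1.024 = 234.4960 mm

Answer: 234.4960 mm


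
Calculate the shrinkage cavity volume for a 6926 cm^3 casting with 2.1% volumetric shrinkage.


Formula: V_shrink = V_casting * shrinkage_pct / 100
V_shrink = 6926 cm^3 * 2.1 / 100 = 145.4460 cm^3


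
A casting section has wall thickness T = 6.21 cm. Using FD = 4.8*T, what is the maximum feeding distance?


Formula: FD = 4.8 * T  (riser feeding-distance rule)
FD = 4.8 * 6.21 cm = 29.8080 cm

Answer: 29.8080 cm


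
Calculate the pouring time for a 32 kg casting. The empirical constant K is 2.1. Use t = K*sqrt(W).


Formula: t = K * sqrt(W)
sqrt(W) = sqrt(32) = 5.65685
t = 2.1 * 5.65685 = 11.8794 s

Final answer: 11.8794 s


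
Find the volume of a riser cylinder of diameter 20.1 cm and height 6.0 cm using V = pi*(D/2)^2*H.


Formula: V = pi * (D/2)^2 * H  (cylinder volume)
Radius = D/2 = 20.1/2 = 10.05 cm
V = pi * 10.05^2 * 6.0 = 1903.8523 cm^3


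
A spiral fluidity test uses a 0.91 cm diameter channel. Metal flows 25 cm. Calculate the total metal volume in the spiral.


Formula: V = pi * (d/2)^2 * L  (cylinder volume)
Radius = 0.91/2 = 0.455 cm
V = pi * 0.455^2 * 25 = 16.2597 cm^3

Answer: 16.2597 cm^3


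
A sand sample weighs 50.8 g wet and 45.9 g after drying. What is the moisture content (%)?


Formula: MC = (W_wet - W_dry) / W_wet * 100
Water mass = 50.8 - 45.9 = 4.9 g
MC = 4.9 / 50.8 * 100 = 9.6457%

Answer: 9.6457%


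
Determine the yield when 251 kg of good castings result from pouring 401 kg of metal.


Formula: Casting Yield = (W_good / W_total) * 100
Yield = (251 kg / 401 kg) * 100 = 62.5935%

Answer: 62.5935%


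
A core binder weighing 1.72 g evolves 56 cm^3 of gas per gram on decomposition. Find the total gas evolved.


Formula: V_gas = W_binder * gas_evolution_rate
V = 1.72 g * 56 cm^3/g = 96.3200 cm^3

Final answer: 96.3200 cm^3


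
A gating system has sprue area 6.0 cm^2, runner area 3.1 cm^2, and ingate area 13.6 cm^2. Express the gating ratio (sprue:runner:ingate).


Sprue:Runner:Ingate = 1 : 3.1/6.0 : 13.6/6.0 = 1:0.52:2.27

Final answer: 1:0.52:2.27


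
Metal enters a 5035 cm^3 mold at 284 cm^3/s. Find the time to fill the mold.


Formula: t_fill = V_mold / Q_flow
t = 5035 cm^3 / 284 cm^3/s = 17.7289 s

Final answer: 17.7289 s


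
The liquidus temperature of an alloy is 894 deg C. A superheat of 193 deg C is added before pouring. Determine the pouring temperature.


Formula: T_pour = T_melt + Superheat
T_pour = 894 + 193 = 1087 deg C

1087 deg C


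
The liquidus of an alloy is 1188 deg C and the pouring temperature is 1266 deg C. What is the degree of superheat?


Formula: Superheat = T_pour - T_melt
Superheat = 1266 - 1188 = 78 deg C

Final answer: 78 deg C


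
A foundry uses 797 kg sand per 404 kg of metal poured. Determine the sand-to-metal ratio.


Formula: Sand-to-Metal Ratio = W_sand / W_metal
Ratio = 797 kg / 404 kg = 1.9728


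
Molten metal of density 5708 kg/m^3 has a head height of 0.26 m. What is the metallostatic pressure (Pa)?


Formula: P = rho * g * h
rho * g = 5708 * 9.81 = 55995.48 N/m^3
P = 55995.48 * 0.26 = 14558.8248 Pa


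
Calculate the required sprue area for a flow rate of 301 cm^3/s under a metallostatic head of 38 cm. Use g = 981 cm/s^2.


Formula: v = sqrt(2*g*h), A = Q/v
Velocity: v = sqrt(2 * 981 * 38) = sqrt(74556) = 273.0494 cm/s
Sprue area: A = Q / v = 301 / 273.0494 = 1.1024 cm^2

Final answer: 1.1024 cm^2


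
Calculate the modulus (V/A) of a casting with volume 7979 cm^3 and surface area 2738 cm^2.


Formula: Casting Modulus M = V / A
M = 7979 cm^3 / 2738 cm^2 = 2.9142 cm

Answer: 2.9142 cm


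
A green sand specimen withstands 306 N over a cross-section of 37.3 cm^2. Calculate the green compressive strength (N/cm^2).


Formula: Compressive Strength = Force / Area
Strength = 306 N / 37.3 cm^2 = 8.2038 N/cm^2

8.2038 N/cm^2


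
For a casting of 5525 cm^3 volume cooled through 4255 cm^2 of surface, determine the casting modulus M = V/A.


Formula: Casting Modulus M = V / A
M = 5525 cm^3 / 4255 cm^2 = 1.2985 cm

1.2985 cm


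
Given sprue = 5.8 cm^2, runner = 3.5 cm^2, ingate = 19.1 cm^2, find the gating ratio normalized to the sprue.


Sprue:Runner:Ingate = 1 : 3.5/5.8 : 19.1/5.8 = 1:0.60:3.29

1:0.60:3.29


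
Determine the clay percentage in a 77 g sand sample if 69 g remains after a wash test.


Formula: Clay% = (W_total - W_washed) / W_total * 100
Clay mass = 77 - 69 = 8 g
Clay% = 8 / 77 * 100 = 10.3896%


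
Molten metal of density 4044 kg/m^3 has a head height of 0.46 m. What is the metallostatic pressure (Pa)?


Formula: P = rho * g * h
rho * g = 4044 * 9.81 = 39671.64 N/m^3
P = 39671.64 * 0.46 = 18248.9544 Pa


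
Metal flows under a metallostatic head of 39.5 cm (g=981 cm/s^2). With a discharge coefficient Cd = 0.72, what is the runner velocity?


Formula: v = Cd * sqrt(2 * g * h)  (Torricelli with discharge coefficient)
2*g*h = 2 * 981 * 39.5 = 77499.0 cm^2/s^2
sqrt(77499.0) = 278.38642 cm/s
v = 0.72 * 278.38642 = 200.4382 cm/s

Answer: 200.4382 cm/s


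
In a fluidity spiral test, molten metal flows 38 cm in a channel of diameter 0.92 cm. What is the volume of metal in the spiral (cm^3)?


Formula: V = pi * (d/2)^2 * L  (cylinder volume)
Radius = 0.92/2 = 0.46 cm
V = pi * 0.46^2 * 38 = 25.2609 cm^3

Final answer: 25.2609 cm^3


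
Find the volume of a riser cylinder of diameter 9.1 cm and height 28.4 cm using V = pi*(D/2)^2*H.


Formula: V = pi * (D/2)^2 * H  (cylinder volume)
Radius = D/2 = 9.1/2 = 4.55 cm
V = pi * 4.55^2 * 28.4 = 1847.1025 cm^3

1847.1025 cm^3


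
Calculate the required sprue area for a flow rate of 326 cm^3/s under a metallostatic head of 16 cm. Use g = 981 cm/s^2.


Formula: v = sqrt(2*g*h), A = Q/v
Velocity: v = sqrt(2 * 981 * 16) = sqrt(31392) = 177.1779 cm/s
Sprue area: A = Q / v = 326 / 177.1779 = 1.8400 cm^2

1.8400 cm^2


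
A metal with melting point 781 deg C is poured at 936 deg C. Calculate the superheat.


Formula: Superheat = T_pour - T_melt
Superheat = 936 - 781 = 155 deg C

Final answer: 155 deg C
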